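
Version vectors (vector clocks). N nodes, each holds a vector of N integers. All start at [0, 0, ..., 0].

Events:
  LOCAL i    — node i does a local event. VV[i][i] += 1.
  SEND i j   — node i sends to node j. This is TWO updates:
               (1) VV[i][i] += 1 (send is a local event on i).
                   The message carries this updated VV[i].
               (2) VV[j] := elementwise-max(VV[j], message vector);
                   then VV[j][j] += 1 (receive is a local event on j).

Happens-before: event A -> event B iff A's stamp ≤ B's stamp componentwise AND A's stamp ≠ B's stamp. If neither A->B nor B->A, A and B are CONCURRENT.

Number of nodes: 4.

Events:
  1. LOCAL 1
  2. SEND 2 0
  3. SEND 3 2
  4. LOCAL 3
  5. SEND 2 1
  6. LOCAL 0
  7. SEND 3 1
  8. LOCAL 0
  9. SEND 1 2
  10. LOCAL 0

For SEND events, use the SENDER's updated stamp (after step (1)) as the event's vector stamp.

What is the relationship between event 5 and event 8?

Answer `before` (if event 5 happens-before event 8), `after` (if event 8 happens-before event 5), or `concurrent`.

Initial: VV[0]=[0, 0, 0, 0]
Initial: VV[1]=[0, 0, 0, 0]
Initial: VV[2]=[0, 0, 0, 0]
Initial: VV[3]=[0, 0, 0, 0]
Event 1: LOCAL 1: VV[1][1]++ -> VV[1]=[0, 1, 0, 0]
Event 2: SEND 2->0: VV[2][2]++ -> VV[2]=[0, 0, 1, 0], msg_vec=[0, 0, 1, 0]; VV[0]=max(VV[0],msg_vec) then VV[0][0]++ -> VV[0]=[1, 0, 1, 0]
Event 3: SEND 3->2: VV[3][3]++ -> VV[3]=[0, 0, 0, 1], msg_vec=[0, 0, 0, 1]; VV[2]=max(VV[2],msg_vec) then VV[2][2]++ -> VV[2]=[0, 0, 2, 1]
Event 4: LOCAL 3: VV[3][3]++ -> VV[3]=[0, 0, 0, 2]
Event 5: SEND 2->1: VV[2][2]++ -> VV[2]=[0, 0, 3, 1], msg_vec=[0, 0, 3, 1]; VV[1]=max(VV[1],msg_vec) then VV[1][1]++ -> VV[1]=[0, 2, 3, 1]
Event 6: LOCAL 0: VV[0][0]++ -> VV[0]=[2, 0, 1, 0]
Event 7: SEND 3->1: VV[3][3]++ -> VV[3]=[0, 0, 0, 3], msg_vec=[0, 0, 0, 3]; VV[1]=max(VV[1],msg_vec) then VV[1][1]++ -> VV[1]=[0, 3, 3, 3]
Event 8: LOCAL 0: VV[0][0]++ -> VV[0]=[3, 0, 1, 0]
Event 9: SEND 1->2: VV[1][1]++ -> VV[1]=[0, 4, 3, 3], msg_vec=[0, 4, 3, 3]; VV[2]=max(VV[2],msg_vec) then VV[2][2]++ -> VV[2]=[0, 4, 4, 3]
Event 10: LOCAL 0: VV[0][0]++ -> VV[0]=[4, 0, 1, 0]
Event 5 stamp: [0, 0, 3, 1]
Event 8 stamp: [3, 0, 1, 0]
[0, 0, 3, 1] <= [3, 0, 1, 0]? False
[3, 0, 1, 0] <= [0, 0, 3, 1]? False
Relation: concurrent

Answer: concurrent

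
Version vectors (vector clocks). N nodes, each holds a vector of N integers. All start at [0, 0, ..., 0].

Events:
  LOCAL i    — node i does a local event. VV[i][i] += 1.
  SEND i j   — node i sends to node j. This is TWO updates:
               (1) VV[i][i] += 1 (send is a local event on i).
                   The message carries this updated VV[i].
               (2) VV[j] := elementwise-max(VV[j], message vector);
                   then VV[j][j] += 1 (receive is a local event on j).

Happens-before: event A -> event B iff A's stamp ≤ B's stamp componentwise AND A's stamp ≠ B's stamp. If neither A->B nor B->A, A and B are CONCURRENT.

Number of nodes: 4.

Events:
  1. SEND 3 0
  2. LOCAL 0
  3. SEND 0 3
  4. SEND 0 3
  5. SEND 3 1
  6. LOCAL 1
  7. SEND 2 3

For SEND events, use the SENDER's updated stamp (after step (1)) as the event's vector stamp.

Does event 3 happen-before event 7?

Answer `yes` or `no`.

Answer: no

Derivation:
Initial: VV[0]=[0, 0, 0, 0]
Initial: VV[1]=[0, 0, 0, 0]
Initial: VV[2]=[0, 0, 0, 0]
Initial: VV[3]=[0, 0, 0, 0]
Event 1: SEND 3->0: VV[3][3]++ -> VV[3]=[0, 0, 0, 1], msg_vec=[0, 0, 0, 1]; VV[0]=max(VV[0],msg_vec) then VV[0][0]++ -> VV[0]=[1, 0, 0, 1]
Event 2: LOCAL 0: VV[0][0]++ -> VV[0]=[2, 0, 0, 1]
Event 3: SEND 0->3: VV[0][0]++ -> VV[0]=[3, 0, 0, 1], msg_vec=[3, 0, 0, 1]; VV[3]=max(VV[3],msg_vec) then VV[3][3]++ -> VV[3]=[3, 0, 0, 2]
Event 4: SEND 0->3: VV[0][0]++ -> VV[0]=[4, 0, 0, 1], msg_vec=[4, 0, 0, 1]; VV[3]=max(VV[3],msg_vec) then VV[3][3]++ -> VV[3]=[4, 0, 0, 3]
Event 5: SEND 3->1: VV[3][3]++ -> VV[3]=[4, 0, 0, 4], msg_vec=[4, 0, 0, 4]; VV[1]=max(VV[1],msg_vec) then VV[1][1]++ -> VV[1]=[4, 1, 0, 4]
Event 6: LOCAL 1: VV[1][1]++ -> VV[1]=[4, 2, 0, 4]
Event 7: SEND 2->3: VV[2][2]++ -> VV[2]=[0, 0, 1, 0], msg_vec=[0, 0, 1, 0]; VV[3]=max(VV[3],msg_vec) then VV[3][3]++ -> VV[3]=[4, 0, 1, 5]
Event 3 stamp: [3, 0, 0, 1]
Event 7 stamp: [0, 0, 1, 0]
[3, 0, 0, 1] <= [0, 0, 1, 0]? False. Equal? False. Happens-before: False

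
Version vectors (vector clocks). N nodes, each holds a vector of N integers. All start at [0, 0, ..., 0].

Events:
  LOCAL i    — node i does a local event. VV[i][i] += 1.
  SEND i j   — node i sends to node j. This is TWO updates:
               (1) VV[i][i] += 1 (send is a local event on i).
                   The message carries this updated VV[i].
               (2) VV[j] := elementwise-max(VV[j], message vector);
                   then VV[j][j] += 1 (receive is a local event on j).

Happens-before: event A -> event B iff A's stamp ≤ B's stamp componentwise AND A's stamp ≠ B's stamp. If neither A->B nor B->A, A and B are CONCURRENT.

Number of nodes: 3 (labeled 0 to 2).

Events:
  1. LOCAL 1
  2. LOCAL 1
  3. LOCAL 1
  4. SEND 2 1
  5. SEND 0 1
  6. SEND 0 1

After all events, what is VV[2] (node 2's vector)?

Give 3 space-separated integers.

Answer: 0 0 1

Derivation:
Initial: VV[0]=[0, 0, 0]
Initial: VV[1]=[0, 0, 0]
Initial: VV[2]=[0, 0, 0]
Event 1: LOCAL 1: VV[1][1]++ -> VV[1]=[0, 1, 0]
Event 2: LOCAL 1: VV[1][1]++ -> VV[1]=[0, 2, 0]
Event 3: LOCAL 1: VV[1][1]++ -> VV[1]=[0, 3, 0]
Event 4: SEND 2->1: VV[2][2]++ -> VV[2]=[0, 0, 1], msg_vec=[0, 0, 1]; VV[1]=max(VV[1],msg_vec) then VV[1][1]++ -> VV[1]=[0, 4, 1]
Event 5: SEND 0->1: VV[0][0]++ -> VV[0]=[1, 0, 0], msg_vec=[1, 0, 0]; VV[1]=max(VV[1],msg_vec) then VV[1][1]++ -> VV[1]=[1, 5, 1]
Event 6: SEND 0->1: VV[0][0]++ -> VV[0]=[2, 0, 0], msg_vec=[2, 0, 0]; VV[1]=max(VV[1],msg_vec) then VV[1][1]++ -> VV[1]=[2, 6, 1]
Final vectors: VV[0]=[2, 0, 0]; VV[1]=[2, 6, 1]; VV[2]=[0, 0, 1]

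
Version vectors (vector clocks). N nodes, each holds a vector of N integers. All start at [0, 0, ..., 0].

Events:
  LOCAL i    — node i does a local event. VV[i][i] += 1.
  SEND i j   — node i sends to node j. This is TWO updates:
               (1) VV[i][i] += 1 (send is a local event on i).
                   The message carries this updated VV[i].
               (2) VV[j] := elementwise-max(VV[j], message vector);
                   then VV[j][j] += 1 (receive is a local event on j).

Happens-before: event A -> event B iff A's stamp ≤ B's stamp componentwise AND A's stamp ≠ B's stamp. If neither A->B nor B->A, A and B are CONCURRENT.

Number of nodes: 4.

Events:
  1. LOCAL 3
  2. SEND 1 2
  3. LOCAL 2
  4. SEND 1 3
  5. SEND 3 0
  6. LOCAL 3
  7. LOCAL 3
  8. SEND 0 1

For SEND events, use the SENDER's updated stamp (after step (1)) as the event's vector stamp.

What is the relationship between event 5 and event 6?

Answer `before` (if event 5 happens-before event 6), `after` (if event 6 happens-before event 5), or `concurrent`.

Initial: VV[0]=[0, 0, 0, 0]
Initial: VV[1]=[0, 0, 0, 0]
Initial: VV[2]=[0, 0, 0, 0]
Initial: VV[3]=[0, 0, 0, 0]
Event 1: LOCAL 3: VV[3][3]++ -> VV[3]=[0, 0, 0, 1]
Event 2: SEND 1->2: VV[1][1]++ -> VV[1]=[0, 1, 0, 0], msg_vec=[0, 1, 0, 0]; VV[2]=max(VV[2],msg_vec) then VV[2][2]++ -> VV[2]=[0, 1, 1, 0]
Event 3: LOCAL 2: VV[2][2]++ -> VV[2]=[0, 1, 2, 0]
Event 4: SEND 1->3: VV[1][1]++ -> VV[1]=[0, 2, 0, 0], msg_vec=[0, 2, 0, 0]; VV[3]=max(VV[3],msg_vec) then VV[3][3]++ -> VV[3]=[0, 2, 0, 2]
Event 5: SEND 3->0: VV[3][3]++ -> VV[3]=[0, 2, 0, 3], msg_vec=[0, 2, 0, 3]; VV[0]=max(VV[0],msg_vec) then VV[0][0]++ -> VV[0]=[1, 2, 0, 3]
Event 6: LOCAL 3: VV[3][3]++ -> VV[3]=[0, 2, 0, 4]
Event 7: LOCAL 3: VV[3][3]++ -> VV[3]=[0, 2, 0, 5]
Event 8: SEND 0->1: VV[0][0]++ -> VV[0]=[2, 2, 0, 3], msg_vec=[2, 2, 0, 3]; VV[1]=max(VV[1],msg_vec) then VV[1][1]++ -> VV[1]=[2, 3, 0, 3]
Event 5 stamp: [0, 2, 0, 3]
Event 6 stamp: [0, 2, 0, 4]
[0, 2, 0, 3] <= [0, 2, 0, 4]? True
[0, 2, 0, 4] <= [0, 2, 0, 3]? False
Relation: before

Answer: before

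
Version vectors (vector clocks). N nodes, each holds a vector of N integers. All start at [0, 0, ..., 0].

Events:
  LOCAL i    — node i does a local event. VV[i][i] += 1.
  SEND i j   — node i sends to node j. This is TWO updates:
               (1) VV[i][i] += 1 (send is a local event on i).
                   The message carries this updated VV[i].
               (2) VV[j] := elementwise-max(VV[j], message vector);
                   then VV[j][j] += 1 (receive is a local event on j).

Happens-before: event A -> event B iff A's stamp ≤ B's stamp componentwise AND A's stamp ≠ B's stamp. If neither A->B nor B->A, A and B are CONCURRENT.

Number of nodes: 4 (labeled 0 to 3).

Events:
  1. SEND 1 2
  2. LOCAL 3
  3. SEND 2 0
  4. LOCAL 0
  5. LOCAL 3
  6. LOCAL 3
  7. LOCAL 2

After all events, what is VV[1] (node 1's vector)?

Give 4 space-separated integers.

Answer: 0 1 0 0

Derivation:
Initial: VV[0]=[0, 0, 0, 0]
Initial: VV[1]=[0, 0, 0, 0]
Initial: VV[2]=[0, 0, 0, 0]
Initial: VV[3]=[0, 0, 0, 0]
Event 1: SEND 1->2: VV[1][1]++ -> VV[1]=[0, 1, 0, 0], msg_vec=[0, 1, 0, 0]; VV[2]=max(VV[2],msg_vec) then VV[2][2]++ -> VV[2]=[0, 1, 1, 0]
Event 2: LOCAL 3: VV[3][3]++ -> VV[3]=[0, 0, 0, 1]
Event 3: SEND 2->0: VV[2][2]++ -> VV[2]=[0, 1, 2, 0], msg_vec=[0, 1, 2, 0]; VV[0]=max(VV[0],msg_vec) then VV[0][0]++ -> VV[0]=[1, 1, 2, 0]
Event 4: LOCAL 0: VV[0][0]++ -> VV[0]=[2, 1, 2, 0]
Event 5: LOCAL 3: VV[3][3]++ -> VV[3]=[0, 0, 0, 2]
Event 6: LOCAL 3: VV[3][3]++ -> VV[3]=[0, 0, 0, 3]
Event 7: LOCAL 2: VV[2][2]++ -> VV[2]=[0, 1, 3, 0]
Final vectors: VV[0]=[2, 1, 2, 0]; VV[1]=[0, 1, 0, 0]; VV[2]=[0, 1, 3, 0]; VV[3]=[0, 0, 0, 3]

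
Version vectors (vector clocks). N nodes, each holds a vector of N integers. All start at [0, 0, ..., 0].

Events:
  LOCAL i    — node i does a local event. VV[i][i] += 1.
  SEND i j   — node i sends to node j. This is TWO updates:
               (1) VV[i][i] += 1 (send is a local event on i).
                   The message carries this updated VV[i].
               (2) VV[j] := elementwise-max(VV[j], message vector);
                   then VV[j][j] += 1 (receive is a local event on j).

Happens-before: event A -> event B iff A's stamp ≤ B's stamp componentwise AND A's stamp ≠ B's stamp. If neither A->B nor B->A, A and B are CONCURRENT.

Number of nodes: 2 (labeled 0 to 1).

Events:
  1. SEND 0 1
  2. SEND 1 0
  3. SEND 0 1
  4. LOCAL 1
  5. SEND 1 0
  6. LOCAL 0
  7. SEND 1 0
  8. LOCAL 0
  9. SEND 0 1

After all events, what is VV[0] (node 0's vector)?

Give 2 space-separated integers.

Answer: 8 6

Derivation:
Initial: VV[0]=[0, 0]
Initial: VV[1]=[0, 0]
Event 1: SEND 0->1: VV[0][0]++ -> VV[0]=[1, 0], msg_vec=[1, 0]; VV[1]=max(VV[1],msg_vec) then VV[1][1]++ -> VV[1]=[1, 1]
Event 2: SEND 1->0: VV[1][1]++ -> VV[1]=[1, 2], msg_vec=[1, 2]; VV[0]=max(VV[0],msg_vec) then VV[0][0]++ -> VV[0]=[2, 2]
Event 3: SEND 0->1: VV[0][0]++ -> VV[0]=[3, 2], msg_vec=[3, 2]; VV[1]=max(VV[1],msg_vec) then VV[1][1]++ -> VV[1]=[3, 3]
Event 4: LOCAL 1: VV[1][1]++ -> VV[1]=[3, 4]
Event 5: SEND 1->0: VV[1][1]++ -> VV[1]=[3, 5], msg_vec=[3, 5]; VV[0]=max(VV[0],msg_vec) then VV[0][0]++ -> VV[0]=[4, 5]
Event 6: LOCAL 0: VV[0][0]++ -> VV[0]=[5, 5]
Event 7: SEND 1->0: VV[1][1]++ -> VV[1]=[3, 6], msg_vec=[3, 6]; VV[0]=max(VV[0],msg_vec) then VV[0][0]++ -> VV[0]=[6, 6]
Event 8: LOCAL 0: VV[0][0]++ -> VV[0]=[7, 6]
Event 9: SEND 0->1: VV[0][0]++ -> VV[0]=[8, 6], msg_vec=[8, 6]; VV[1]=max(VV[1],msg_vec) then VV[1][1]++ -> VV[1]=[8, 7]
Final vectors: VV[0]=[8, 6]; VV[1]=[8, 7]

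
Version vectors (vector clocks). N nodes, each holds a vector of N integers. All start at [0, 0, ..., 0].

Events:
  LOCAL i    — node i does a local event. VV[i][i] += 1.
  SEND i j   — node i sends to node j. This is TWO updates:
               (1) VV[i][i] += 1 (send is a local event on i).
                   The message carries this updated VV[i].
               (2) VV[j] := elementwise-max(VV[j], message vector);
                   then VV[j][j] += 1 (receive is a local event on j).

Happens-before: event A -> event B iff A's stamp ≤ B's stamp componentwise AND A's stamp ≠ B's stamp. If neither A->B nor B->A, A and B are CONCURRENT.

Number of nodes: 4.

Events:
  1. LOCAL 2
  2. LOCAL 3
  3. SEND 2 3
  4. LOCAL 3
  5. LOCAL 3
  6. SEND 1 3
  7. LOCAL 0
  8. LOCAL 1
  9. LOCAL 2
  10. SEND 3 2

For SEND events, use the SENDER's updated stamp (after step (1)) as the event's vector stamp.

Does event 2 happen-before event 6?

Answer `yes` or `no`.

Initial: VV[0]=[0, 0, 0, 0]
Initial: VV[1]=[0, 0, 0, 0]
Initial: VV[2]=[0, 0, 0, 0]
Initial: VV[3]=[0, 0, 0, 0]
Event 1: LOCAL 2: VV[2][2]++ -> VV[2]=[0, 0, 1, 0]
Event 2: LOCAL 3: VV[3][3]++ -> VV[3]=[0, 0, 0, 1]
Event 3: SEND 2->3: VV[2][2]++ -> VV[2]=[0, 0, 2, 0], msg_vec=[0, 0, 2, 0]; VV[3]=max(VV[3],msg_vec) then VV[3][3]++ -> VV[3]=[0, 0, 2, 2]
Event 4: LOCAL 3: VV[3][3]++ -> VV[3]=[0, 0, 2, 3]
Event 5: LOCAL 3: VV[3][3]++ -> VV[3]=[0, 0, 2, 4]
Event 6: SEND 1->3: VV[1][1]++ -> VV[1]=[0, 1, 0, 0], msg_vec=[0, 1, 0, 0]; VV[3]=max(VV[3],msg_vec) then VV[3][3]++ -> VV[3]=[0, 1, 2, 5]
Event 7: LOCAL 0: VV[0][0]++ -> VV[0]=[1, 0, 0, 0]
Event 8: LOCAL 1: VV[1][1]++ -> VV[1]=[0, 2, 0, 0]
Event 9: LOCAL 2: VV[2][2]++ -> VV[2]=[0, 0, 3, 0]
Event 10: SEND 3->2: VV[3][3]++ -> VV[3]=[0, 1, 2, 6], msg_vec=[0, 1, 2, 6]; VV[2]=max(VV[2],msg_vec) then VV[2][2]++ -> VV[2]=[0, 1, 4, 6]
Event 2 stamp: [0, 0, 0, 1]
Event 6 stamp: [0, 1, 0, 0]
[0, 0, 0, 1] <= [0, 1, 0, 0]? False. Equal? False. Happens-before: False

Answer: no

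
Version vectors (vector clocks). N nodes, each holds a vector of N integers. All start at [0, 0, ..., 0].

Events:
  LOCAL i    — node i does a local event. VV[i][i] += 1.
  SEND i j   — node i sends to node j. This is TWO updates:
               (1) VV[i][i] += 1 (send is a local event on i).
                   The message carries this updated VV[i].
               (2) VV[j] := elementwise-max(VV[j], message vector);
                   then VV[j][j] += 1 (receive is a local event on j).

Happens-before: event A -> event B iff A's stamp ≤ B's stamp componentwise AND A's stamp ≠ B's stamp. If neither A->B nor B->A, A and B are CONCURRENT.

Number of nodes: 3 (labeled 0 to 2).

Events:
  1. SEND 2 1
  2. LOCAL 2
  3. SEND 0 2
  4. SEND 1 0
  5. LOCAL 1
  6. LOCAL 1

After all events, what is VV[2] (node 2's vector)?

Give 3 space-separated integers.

Answer: 1 0 3

Derivation:
Initial: VV[0]=[0, 0, 0]
Initial: VV[1]=[0, 0, 0]
Initial: VV[2]=[0, 0, 0]
Event 1: SEND 2->1: VV[2][2]++ -> VV[2]=[0, 0, 1], msg_vec=[0, 0, 1]; VV[1]=max(VV[1],msg_vec) then VV[1][1]++ -> VV[1]=[0, 1, 1]
Event 2: LOCAL 2: VV[2][2]++ -> VV[2]=[0, 0, 2]
Event 3: SEND 0->2: VV[0][0]++ -> VV[0]=[1, 0, 0], msg_vec=[1, 0, 0]; VV[2]=max(VV[2],msg_vec) then VV[2][2]++ -> VV[2]=[1, 0, 3]
Event 4: SEND 1->0: VV[1][1]++ -> VV[1]=[0, 2, 1], msg_vec=[0, 2, 1]; VV[0]=max(VV[0],msg_vec) then VV[0][0]++ -> VV[0]=[2, 2, 1]
Event 5: LOCAL 1: VV[1][1]++ -> VV[1]=[0, 3, 1]
Event 6: LOCAL 1: VV[1][1]++ -> VV[1]=[0, 4, 1]
Final vectors: VV[0]=[2, 2, 1]; VV[1]=[0, 4, 1]; VV[2]=[1, 0, 3]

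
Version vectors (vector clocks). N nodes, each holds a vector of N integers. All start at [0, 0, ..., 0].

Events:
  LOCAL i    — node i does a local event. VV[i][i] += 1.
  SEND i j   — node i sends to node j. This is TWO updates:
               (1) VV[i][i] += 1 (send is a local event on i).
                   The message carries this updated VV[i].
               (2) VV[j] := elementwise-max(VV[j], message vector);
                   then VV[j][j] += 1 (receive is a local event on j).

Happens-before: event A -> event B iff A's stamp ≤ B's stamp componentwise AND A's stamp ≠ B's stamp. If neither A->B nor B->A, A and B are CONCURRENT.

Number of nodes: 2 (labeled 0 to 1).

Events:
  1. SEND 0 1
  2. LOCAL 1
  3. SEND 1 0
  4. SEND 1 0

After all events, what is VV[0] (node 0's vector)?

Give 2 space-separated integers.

Initial: VV[0]=[0, 0]
Initial: VV[1]=[0, 0]
Event 1: SEND 0->1: VV[0][0]++ -> VV[0]=[1, 0], msg_vec=[1, 0]; VV[1]=max(VV[1],msg_vec) then VV[1][1]++ -> VV[1]=[1, 1]
Event 2: LOCAL 1: VV[1][1]++ -> VV[1]=[1, 2]
Event 3: SEND 1->0: VV[1][1]++ -> VV[1]=[1, 3], msg_vec=[1, 3]; VV[0]=max(VV[0],msg_vec) then VV[0][0]++ -> VV[0]=[2, 3]
Event 4: SEND 1->0: VV[1][1]++ -> VV[1]=[1, 4], msg_vec=[1, 4]; VV[0]=max(VV[0],msg_vec) then VV[0][0]++ -> VV[0]=[3, 4]
Final vectors: VV[0]=[3, 4]; VV[1]=[1, 4]

Answer: 3 4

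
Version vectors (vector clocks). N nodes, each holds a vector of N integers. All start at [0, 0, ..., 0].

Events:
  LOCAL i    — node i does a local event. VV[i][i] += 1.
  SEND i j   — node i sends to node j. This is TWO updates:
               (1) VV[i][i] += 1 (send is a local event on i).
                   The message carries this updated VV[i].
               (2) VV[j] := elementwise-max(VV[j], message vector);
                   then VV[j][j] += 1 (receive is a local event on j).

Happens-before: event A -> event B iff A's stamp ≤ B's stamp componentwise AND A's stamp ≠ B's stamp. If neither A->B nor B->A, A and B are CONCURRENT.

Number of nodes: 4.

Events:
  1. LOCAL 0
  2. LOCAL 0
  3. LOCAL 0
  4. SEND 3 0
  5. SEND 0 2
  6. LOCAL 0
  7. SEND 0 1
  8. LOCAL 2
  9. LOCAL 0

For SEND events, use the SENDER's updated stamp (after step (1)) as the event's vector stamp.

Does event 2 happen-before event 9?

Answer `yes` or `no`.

Answer: yes

Derivation:
Initial: VV[0]=[0, 0, 0, 0]
Initial: VV[1]=[0, 0, 0, 0]
Initial: VV[2]=[0, 0, 0, 0]
Initial: VV[3]=[0, 0, 0, 0]
Event 1: LOCAL 0: VV[0][0]++ -> VV[0]=[1, 0, 0, 0]
Event 2: LOCAL 0: VV[0][0]++ -> VV[0]=[2, 0, 0, 0]
Event 3: LOCAL 0: VV[0][0]++ -> VV[0]=[3, 0, 0, 0]
Event 4: SEND 3->0: VV[3][3]++ -> VV[3]=[0, 0, 0, 1], msg_vec=[0, 0, 0, 1]; VV[0]=max(VV[0],msg_vec) then VV[0][0]++ -> VV[0]=[4, 0, 0, 1]
Event 5: SEND 0->2: VV[0][0]++ -> VV[0]=[5, 0, 0, 1], msg_vec=[5, 0, 0, 1]; VV[2]=max(VV[2],msg_vec) then VV[2][2]++ -> VV[2]=[5, 0, 1, 1]
Event 6: LOCAL 0: VV[0][0]++ -> VV[0]=[6, 0, 0, 1]
Event 7: SEND 0->1: VV[0][0]++ -> VV[0]=[7, 0, 0, 1], msg_vec=[7, 0, 0, 1]; VV[1]=max(VV[1],msg_vec) then VV[1][1]++ -> VV[1]=[7, 1, 0, 1]
Event 8: LOCAL 2: VV[2][2]++ -> VV[2]=[5, 0, 2, 1]
Event 9: LOCAL 0: VV[0][0]++ -> VV[0]=[8, 0, 0, 1]
Event 2 stamp: [2, 0, 0, 0]
Event 9 stamp: [8, 0, 0, 1]
[2, 0, 0, 0] <= [8, 0, 0, 1]? True. Equal? False. Happens-before: True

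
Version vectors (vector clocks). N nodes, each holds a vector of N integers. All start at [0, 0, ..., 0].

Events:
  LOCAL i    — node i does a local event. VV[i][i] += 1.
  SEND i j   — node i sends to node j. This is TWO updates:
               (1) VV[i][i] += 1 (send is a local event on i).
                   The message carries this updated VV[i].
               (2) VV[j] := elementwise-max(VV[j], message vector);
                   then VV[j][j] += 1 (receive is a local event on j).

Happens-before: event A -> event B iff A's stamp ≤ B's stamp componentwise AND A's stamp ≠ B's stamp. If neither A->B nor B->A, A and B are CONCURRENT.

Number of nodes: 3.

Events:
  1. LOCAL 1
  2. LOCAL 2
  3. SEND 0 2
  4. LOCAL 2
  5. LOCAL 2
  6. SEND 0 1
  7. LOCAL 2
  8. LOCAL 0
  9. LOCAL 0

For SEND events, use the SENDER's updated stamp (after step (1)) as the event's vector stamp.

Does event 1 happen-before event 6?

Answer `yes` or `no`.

Answer: no

Derivation:
Initial: VV[0]=[0, 0, 0]
Initial: VV[1]=[0, 0, 0]
Initial: VV[2]=[0, 0, 0]
Event 1: LOCAL 1: VV[1][1]++ -> VV[1]=[0, 1, 0]
Event 2: LOCAL 2: VV[2][2]++ -> VV[2]=[0, 0, 1]
Event 3: SEND 0->2: VV[0][0]++ -> VV[0]=[1, 0, 0], msg_vec=[1, 0, 0]; VV[2]=max(VV[2],msg_vec) then VV[2][2]++ -> VV[2]=[1, 0, 2]
Event 4: LOCAL 2: VV[2][2]++ -> VV[2]=[1, 0, 3]
Event 5: LOCAL 2: VV[2][2]++ -> VV[2]=[1, 0, 4]
Event 6: SEND 0->1: VV[0][0]++ -> VV[0]=[2, 0, 0], msg_vec=[2, 0, 0]; VV[1]=max(VV[1],msg_vec) then VV[1][1]++ -> VV[1]=[2, 2, 0]
Event 7: LOCAL 2: VV[2][2]++ -> VV[2]=[1, 0, 5]
Event 8: LOCAL 0: VV[0][0]++ -> VV[0]=[3, 0, 0]
Event 9: LOCAL 0: VV[0][0]++ -> VV[0]=[4, 0, 0]
Event 1 stamp: [0, 1, 0]
Event 6 stamp: [2, 0, 0]
[0, 1, 0] <= [2, 0, 0]? False. Equal? False. Happens-before: False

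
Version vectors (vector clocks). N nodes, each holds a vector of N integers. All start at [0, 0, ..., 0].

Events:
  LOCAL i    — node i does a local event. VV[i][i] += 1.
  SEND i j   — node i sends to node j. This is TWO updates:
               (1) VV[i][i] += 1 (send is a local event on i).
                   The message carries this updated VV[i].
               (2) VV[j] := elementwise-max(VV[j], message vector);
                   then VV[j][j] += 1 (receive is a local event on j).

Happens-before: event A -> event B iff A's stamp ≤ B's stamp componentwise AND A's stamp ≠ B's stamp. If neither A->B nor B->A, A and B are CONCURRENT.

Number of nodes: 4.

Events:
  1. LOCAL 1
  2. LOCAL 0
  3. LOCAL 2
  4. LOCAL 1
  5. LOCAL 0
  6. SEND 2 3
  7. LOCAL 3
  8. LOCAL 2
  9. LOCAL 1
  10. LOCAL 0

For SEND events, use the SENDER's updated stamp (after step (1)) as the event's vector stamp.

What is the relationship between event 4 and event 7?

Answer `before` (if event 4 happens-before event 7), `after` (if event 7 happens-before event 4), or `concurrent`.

Answer: concurrent

Derivation:
Initial: VV[0]=[0, 0, 0, 0]
Initial: VV[1]=[0, 0, 0, 0]
Initial: VV[2]=[0, 0, 0, 0]
Initial: VV[3]=[0, 0, 0, 0]
Event 1: LOCAL 1: VV[1][1]++ -> VV[1]=[0, 1, 0, 0]
Event 2: LOCAL 0: VV[0][0]++ -> VV[0]=[1, 0, 0, 0]
Event 3: LOCAL 2: VV[2][2]++ -> VV[2]=[0, 0, 1, 0]
Event 4: LOCAL 1: VV[1][1]++ -> VV[1]=[0, 2, 0, 0]
Event 5: LOCAL 0: VV[0][0]++ -> VV[0]=[2, 0, 0, 0]
Event 6: SEND 2->3: VV[2][2]++ -> VV[2]=[0, 0, 2, 0], msg_vec=[0, 0, 2, 0]; VV[3]=max(VV[3],msg_vec) then VV[3][3]++ -> VV[3]=[0, 0, 2, 1]
Event 7: LOCAL 3: VV[3][3]++ -> VV[3]=[0, 0, 2, 2]
Event 8: LOCAL 2: VV[2][2]++ -> VV[2]=[0, 0, 3, 0]
Event 9: LOCAL 1: VV[1][1]++ -> VV[1]=[0, 3, 0, 0]
Event 10: LOCAL 0: VV[0][0]++ -> VV[0]=[3, 0, 0, 0]
Event 4 stamp: [0, 2, 0, 0]
Event 7 stamp: [0, 0, 2, 2]
[0, 2, 0, 0] <= [0, 0, 2, 2]? False
[0, 0, 2, 2] <= [0, 2, 0, 0]? False
Relation: concurrent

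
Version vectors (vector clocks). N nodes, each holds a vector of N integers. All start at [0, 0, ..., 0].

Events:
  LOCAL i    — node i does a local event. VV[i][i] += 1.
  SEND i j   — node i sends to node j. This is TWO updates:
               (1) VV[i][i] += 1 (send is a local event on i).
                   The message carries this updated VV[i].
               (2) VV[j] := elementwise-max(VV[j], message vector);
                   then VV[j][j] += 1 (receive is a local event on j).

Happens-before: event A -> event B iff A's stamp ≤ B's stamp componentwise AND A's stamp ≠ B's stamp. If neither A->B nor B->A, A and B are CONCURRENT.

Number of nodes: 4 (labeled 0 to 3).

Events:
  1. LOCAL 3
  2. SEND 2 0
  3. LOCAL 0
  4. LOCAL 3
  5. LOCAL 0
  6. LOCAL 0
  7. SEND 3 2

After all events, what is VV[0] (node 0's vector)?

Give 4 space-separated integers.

Answer: 4 0 1 0

Derivation:
Initial: VV[0]=[0, 0, 0, 0]
Initial: VV[1]=[0, 0, 0, 0]
Initial: VV[2]=[0, 0, 0, 0]
Initial: VV[3]=[0, 0, 0, 0]
Event 1: LOCAL 3: VV[3][3]++ -> VV[3]=[0, 0, 0, 1]
Event 2: SEND 2->0: VV[2][2]++ -> VV[2]=[0, 0, 1, 0], msg_vec=[0, 0, 1, 0]; VV[0]=max(VV[0],msg_vec) then VV[0][0]++ -> VV[0]=[1, 0, 1, 0]
Event 3: LOCAL 0: VV[0][0]++ -> VV[0]=[2, 0, 1, 0]
Event 4: LOCAL 3: VV[3][3]++ -> VV[3]=[0, 0, 0, 2]
Event 5: LOCAL 0: VV[0][0]++ -> VV[0]=[3, 0, 1, 0]
Event 6: LOCAL 0: VV[0][0]++ -> VV[0]=[4, 0, 1, 0]
Event 7: SEND 3->2: VV[3][3]++ -> VV[3]=[0, 0, 0, 3], msg_vec=[0, 0, 0, 3]; VV[2]=max(VV[2],msg_vec) then VV[2][2]++ -> VV[2]=[0, 0, 2, 3]
Final vectors: VV[0]=[4, 0, 1, 0]; VV[1]=[0, 0, 0, 0]; VV[2]=[0, 0, 2, 3]; VV[3]=[0, 0, 0, 3]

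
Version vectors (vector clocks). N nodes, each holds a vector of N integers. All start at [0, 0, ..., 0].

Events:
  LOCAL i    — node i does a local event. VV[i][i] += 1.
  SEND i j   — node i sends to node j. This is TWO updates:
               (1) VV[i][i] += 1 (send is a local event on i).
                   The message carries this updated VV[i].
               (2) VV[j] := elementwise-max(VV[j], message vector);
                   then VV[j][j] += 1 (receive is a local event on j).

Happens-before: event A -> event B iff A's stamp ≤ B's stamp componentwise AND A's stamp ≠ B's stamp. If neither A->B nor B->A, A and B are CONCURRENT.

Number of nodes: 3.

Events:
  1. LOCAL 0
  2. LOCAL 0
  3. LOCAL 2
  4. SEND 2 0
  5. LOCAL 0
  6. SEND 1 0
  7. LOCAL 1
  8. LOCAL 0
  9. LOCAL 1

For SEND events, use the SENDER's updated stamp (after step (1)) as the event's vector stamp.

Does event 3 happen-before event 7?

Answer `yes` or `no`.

Initial: VV[0]=[0, 0, 0]
Initial: VV[1]=[0, 0, 0]
Initial: VV[2]=[0, 0, 0]
Event 1: LOCAL 0: VV[0][0]++ -> VV[0]=[1, 0, 0]
Event 2: LOCAL 0: VV[0][0]++ -> VV[0]=[2, 0, 0]
Event 3: LOCAL 2: VV[2][2]++ -> VV[2]=[0, 0, 1]
Event 4: SEND 2->0: VV[2][2]++ -> VV[2]=[0, 0, 2], msg_vec=[0, 0, 2]; VV[0]=max(VV[0],msg_vec) then VV[0][0]++ -> VV[0]=[3, 0, 2]
Event 5: LOCAL 0: VV[0][0]++ -> VV[0]=[4, 0, 2]
Event 6: SEND 1->0: VV[1][1]++ -> VV[1]=[0, 1, 0], msg_vec=[0, 1, 0]; VV[0]=max(VV[0],msg_vec) then VV[0][0]++ -> VV[0]=[5, 1, 2]
Event 7: LOCAL 1: VV[1][1]++ -> VV[1]=[0, 2, 0]
Event 8: LOCAL 0: VV[0][0]++ -> VV[0]=[6, 1, 2]
Event 9: LOCAL 1: VV[1][1]++ -> VV[1]=[0, 3, 0]
Event 3 stamp: [0, 0, 1]
Event 7 stamp: [0, 2, 0]
[0, 0, 1] <= [0, 2, 0]? False. Equal? False. Happens-before: False

Answer: no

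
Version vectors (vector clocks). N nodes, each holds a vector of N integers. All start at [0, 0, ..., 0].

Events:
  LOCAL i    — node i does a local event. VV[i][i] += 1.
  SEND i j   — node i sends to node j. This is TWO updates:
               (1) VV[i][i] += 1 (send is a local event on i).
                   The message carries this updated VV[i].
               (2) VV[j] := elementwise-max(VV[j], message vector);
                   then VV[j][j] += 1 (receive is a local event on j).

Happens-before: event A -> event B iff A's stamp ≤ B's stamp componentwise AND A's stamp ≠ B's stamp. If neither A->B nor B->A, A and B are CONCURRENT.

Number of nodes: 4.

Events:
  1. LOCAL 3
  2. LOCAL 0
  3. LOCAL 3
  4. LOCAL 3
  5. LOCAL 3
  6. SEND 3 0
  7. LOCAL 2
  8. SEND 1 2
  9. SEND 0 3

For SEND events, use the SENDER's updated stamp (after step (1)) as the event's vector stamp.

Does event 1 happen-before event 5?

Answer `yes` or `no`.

Initial: VV[0]=[0, 0, 0, 0]
Initial: VV[1]=[0, 0, 0, 0]
Initial: VV[2]=[0, 0, 0, 0]
Initial: VV[3]=[0, 0, 0, 0]
Event 1: LOCAL 3: VV[3][3]++ -> VV[3]=[0, 0, 0, 1]
Event 2: LOCAL 0: VV[0][0]++ -> VV[0]=[1, 0, 0, 0]
Event 3: LOCAL 3: VV[3][3]++ -> VV[3]=[0, 0, 0, 2]
Event 4: LOCAL 3: VV[3][3]++ -> VV[3]=[0, 0, 0, 3]
Event 5: LOCAL 3: VV[3][3]++ -> VV[3]=[0, 0, 0, 4]
Event 6: SEND 3->0: VV[3][3]++ -> VV[3]=[0, 0, 0, 5], msg_vec=[0, 0, 0, 5]; VV[0]=max(VV[0],msg_vec) then VV[0][0]++ -> VV[0]=[2, 0, 0, 5]
Event 7: LOCAL 2: VV[2][2]++ -> VV[2]=[0, 0, 1, 0]
Event 8: SEND 1->2: VV[1][1]++ -> VV[1]=[0, 1, 0, 0], msg_vec=[0, 1, 0, 0]; VV[2]=max(VV[2],msg_vec) then VV[2][2]++ -> VV[2]=[0, 1, 2, 0]
Event 9: SEND 0->3: VV[0][0]++ -> VV[0]=[3, 0, 0, 5], msg_vec=[3, 0, 0, 5]; VV[3]=max(VV[3],msg_vec) then VV[3][3]++ -> VV[3]=[3, 0, 0, 6]
Event 1 stamp: [0, 0, 0, 1]
Event 5 stamp: [0, 0, 0, 4]
[0, 0, 0, 1] <= [0, 0, 0, 4]? True. Equal? False. Happens-before: True

Answer: yes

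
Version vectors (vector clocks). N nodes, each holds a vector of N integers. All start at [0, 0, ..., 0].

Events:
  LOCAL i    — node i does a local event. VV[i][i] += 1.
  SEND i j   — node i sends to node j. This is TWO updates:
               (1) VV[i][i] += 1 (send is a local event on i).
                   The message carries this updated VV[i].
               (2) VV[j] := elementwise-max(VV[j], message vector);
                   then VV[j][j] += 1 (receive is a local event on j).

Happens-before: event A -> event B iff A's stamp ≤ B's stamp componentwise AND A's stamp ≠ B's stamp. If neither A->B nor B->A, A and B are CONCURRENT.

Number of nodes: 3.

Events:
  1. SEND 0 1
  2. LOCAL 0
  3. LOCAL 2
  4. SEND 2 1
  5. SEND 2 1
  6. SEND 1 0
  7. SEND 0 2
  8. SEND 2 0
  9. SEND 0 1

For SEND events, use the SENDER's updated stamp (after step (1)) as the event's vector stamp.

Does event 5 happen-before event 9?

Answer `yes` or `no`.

Initial: VV[0]=[0, 0, 0]
Initial: VV[1]=[0, 0, 0]
Initial: VV[2]=[0, 0, 0]
Event 1: SEND 0->1: VV[0][0]++ -> VV[0]=[1, 0, 0], msg_vec=[1, 0, 0]; VV[1]=max(VV[1],msg_vec) then VV[1][1]++ -> VV[1]=[1, 1, 0]
Event 2: LOCAL 0: VV[0][0]++ -> VV[0]=[2, 0, 0]
Event 3: LOCAL 2: VV[2][2]++ -> VV[2]=[0, 0, 1]
Event 4: SEND 2->1: VV[2][2]++ -> VV[2]=[0, 0, 2], msg_vec=[0, 0, 2]; VV[1]=max(VV[1],msg_vec) then VV[1][1]++ -> VV[1]=[1, 2, 2]
Event 5: SEND 2->1: VV[2][2]++ -> VV[2]=[0, 0, 3], msg_vec=[0, 0, 3]; VV[1]=max(VV[1],msg_vec) then VV[1][1]++ -> VV[1]=[1, 3, 3]
Event 6: SEND 1->0: VV[1][1]++ -> VV[1]=[1, 4, 3], msg_vec=[1, 4, 3]; VV[0]=max(VV[0],msg_vec) then VV[0][0]++ -> VV[0]=[3, 4, 3]
Event 7: SEND 0->2: VV[0][0]++ -> VV[0]=[4, 4, 3], msg_vec=[4, 4, 3]; VV[2]=max(VV[2],msg_vec) then VV[2][2]++ -> VV[2]=[4, 4, 4]
Event 8: SEND 2->0: VV[2][2]++ -> VV[2]=[4, 4, 5], msg_vec=[4, 4, 5]; VV[0]=max(VV[0],msg_vec) then VV[0][0]++ -> VV[0]=[5, 4, 5]
Event 9: SEND 0->1: VV[0][0]++ -> VV[0]=[6, 4, 5], msg_vec=[6, 4, 5]; VV[1]=max(VV[1],msg_vec) then VV[1][1]++ -> VV[1]=[6, 5, 5]
Event 5 stamp: [0, 0, 3]
Event 9 stamp: [6, 4, 5]
[0, 0, 3] <= [6, 4, 5]? True. Equal? False. Happens-before: True

Answer: yes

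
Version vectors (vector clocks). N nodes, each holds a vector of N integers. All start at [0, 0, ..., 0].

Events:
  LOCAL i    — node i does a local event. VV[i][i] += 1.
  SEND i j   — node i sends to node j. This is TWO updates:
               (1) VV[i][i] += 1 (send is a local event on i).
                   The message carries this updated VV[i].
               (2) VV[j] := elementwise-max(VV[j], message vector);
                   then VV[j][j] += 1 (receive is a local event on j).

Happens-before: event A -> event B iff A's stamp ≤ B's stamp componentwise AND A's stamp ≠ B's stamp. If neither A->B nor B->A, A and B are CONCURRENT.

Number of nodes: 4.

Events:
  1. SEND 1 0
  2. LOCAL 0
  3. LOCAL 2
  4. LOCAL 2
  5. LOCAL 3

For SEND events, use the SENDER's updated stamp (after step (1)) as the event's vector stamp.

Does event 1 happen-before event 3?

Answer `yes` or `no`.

Answer: no

Derivation:
Initial: VV[0]=[0, 0, 0, 0]
Initial: VV[1]=[0, 0, 0, 0]
Initial: VV[2]=[0, 0, 0, 0]
Initial: VV[3]=[0, 0, 0, 0]
Event 1: SEND 1->0: VV[1][1]++ -> VV[1]=[0, 1, 0, 0], msg_vec=[0, 1, 0, 0]; VV[0]=max(VV[0],msg_vec) then VV[0][0]++ -> VV[0]=[1, 1, 0, 0]
Event 2: LOCAL 0: VV[0][0]++ -> VV[0]=[2, 1, 0, 0]
Event 3: LOCAL 2: VV[2][2]++ -> VV[2]=[0, 0, 1, 0]
Event 4: LOCAL 2: VV[2][2]++ -> VV[2]=[0, 0, 2, 0]
Event 5: LOCAL 3: VV[3][3]++ -> VV[3]=[0, 0, 0, 1]
Event 1 stamp: [0, 1, 0, 0]
Event 3 stamp: [0, 0, 1, 0]
[0, 1, 0, 0] <= [0, 0, 1, 0]? False. Equal? False. Happens-before: False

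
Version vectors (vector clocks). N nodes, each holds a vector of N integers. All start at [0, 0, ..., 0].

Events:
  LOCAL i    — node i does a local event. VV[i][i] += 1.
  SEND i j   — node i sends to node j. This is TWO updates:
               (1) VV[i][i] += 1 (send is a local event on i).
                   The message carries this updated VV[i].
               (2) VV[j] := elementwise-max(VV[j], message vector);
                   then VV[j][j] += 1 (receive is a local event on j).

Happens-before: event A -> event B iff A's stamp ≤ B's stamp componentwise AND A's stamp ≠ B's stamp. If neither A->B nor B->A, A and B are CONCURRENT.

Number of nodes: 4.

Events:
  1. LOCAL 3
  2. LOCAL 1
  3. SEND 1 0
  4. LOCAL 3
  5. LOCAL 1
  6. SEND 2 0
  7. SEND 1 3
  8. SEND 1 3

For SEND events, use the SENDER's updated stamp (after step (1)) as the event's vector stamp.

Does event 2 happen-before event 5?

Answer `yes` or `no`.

Answer: yes

Derivation:
Initial: VV[0]=[0, 0, 0, 0]
Initial: VV[1]=[0, 0, 0, 0]
Initial: VV[2]=[0, 0, 0, 0]
Initial: VV[3]=[0, 0, 0, 0]
Event 1: LOCAL 3: VV[3][3]++ -> VV[3]=[0, 0, 0, 1]
Event 2: LOCAL 1: VV[1][1]++ -> VV[1]=[0, 1, 0, 0]
Event 3: SEND 1->0: VV[1][1]++ -> VV[1]=[0, 2, 0, 0], msg_vec=[0, 2, 0, 0]; VV[0]=max(VV[0],msg_vec) then VV[0][0]++ -> VV[0]=[1, 2, 0, 0]
Event 4: LOCAL 3: VV[3][3]++ -> VV[3]=[0, 0, 0, 2]
Event 5: LOCAL 1: VV[1][1]++ -> VV[1]=[0, 3, 0, 0]
Event 6: SEND 2->0: VV[2][2]++ -> VV[2]=[0, 0, 1, 0], msg_vec=[0, 0, 1, 0]; VV[0]=max(VV[0],msg_vec) then VV[0][0]++ -> VV[0]=[2, 2, 1, 0]
Event 7: SEND 1->3: VV[1][1]++ -> VV[1]=[0, 4, 0, 0], msg_vec=[0, 4, 0, 0]; VV[3]=max(VV[3],msg_vec) then VV[3][3]++ -> VV[3]=[0, 4, 0, 3]
Event 8: SEND 1->3: VV[1][1]++ -> VV[1]=[0, 5, 0, 0], msg_vec=[0, 5, 0, 0]; VV[3]=max(VV[3],msg_vec) then VV[3][3]++ -> VV[3]=[0, 5, 0, 4]
Event 2 stamp: [0, 1, 0, 0]
Event 5 stamp: [0, 3, 0, 0]
[0, 1, 0, 0] <= [0, 3, 0, 0]? True. Equal? False. Happens-before: True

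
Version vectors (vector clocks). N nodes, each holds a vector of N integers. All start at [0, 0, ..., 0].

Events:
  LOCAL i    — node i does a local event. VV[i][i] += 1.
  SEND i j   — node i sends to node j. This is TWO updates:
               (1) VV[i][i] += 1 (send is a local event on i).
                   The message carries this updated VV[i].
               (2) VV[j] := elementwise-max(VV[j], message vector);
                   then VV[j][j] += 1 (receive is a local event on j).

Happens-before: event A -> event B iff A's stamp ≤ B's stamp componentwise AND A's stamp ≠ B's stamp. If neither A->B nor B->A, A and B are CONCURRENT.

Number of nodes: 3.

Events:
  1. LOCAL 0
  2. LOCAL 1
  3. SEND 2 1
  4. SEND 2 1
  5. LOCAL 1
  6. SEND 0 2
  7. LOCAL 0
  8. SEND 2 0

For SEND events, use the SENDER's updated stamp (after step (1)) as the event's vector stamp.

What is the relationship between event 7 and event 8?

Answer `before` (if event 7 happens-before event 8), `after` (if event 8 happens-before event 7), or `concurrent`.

Answer: concurrent

Derivation:
Initial: VV[0]=[0, 0, 0]
Initial: VV[1]=[0, 0, 0]
Initial: VV[2]=[0, 0, 0]
Event 1: LOCAL 0: VV[0][0]++ -> VV[0]=[1, 0, 0]
Event 2: LOCAL 1: VV[1][1]++ -> VV[1]=[0, 1, 0]
Event 3: SEND 2->1: VV[2][2]++ -> VV[2]=[0, 0, 1], msg_vec=[0, 0, 1]; VV[1]=max(VV[1],msg_vec) then VV[1][1]++ -> VV[1]=[0, 2, 1]
Event 4: SEND 2->1: VV[2][2]++ -> VV[2]=[0, 0, 2], msg_vec=[0, 0, 2]; VV[1]=max(VV[1],msg_vec) then VV[1][1]++ -> VV[1]=[0, 3, 2]
Event 5: LOCAL 1: VV[1][1]++ -> VV[1]=[0, 4, 2]
Event 6: SEND 0->2: VV[0][0]++ -> VV[0]=[2, 0, 0], msg_vec=[2, 0, 0]; VV[2]=max(VV[2],msg_vec) then VV[2][2]++ -> VV[2]=[2, 0, 3]
Event 7: LOCAL 0: VV[0][0]++ -> VV[0]=[3, 0, 0]
Event 8: SEND 2->0: VV[2][2]++ -> VV[2]=[2, 0, 4], msg_vec=[2, 0, 4]; VV[0]=max(VV[0],msg_vec) then VV[0][0]++ -> VV[0]=[4, 0, 4]
Event 7 stamp: [3, 0, 0]
Event 8 stamp: [2, 0, 4]
[3, 0, 0] <= [2, 0, 4]? False
[2, 0, 4] <= [3, 0, 0]? False
Relation: concurrent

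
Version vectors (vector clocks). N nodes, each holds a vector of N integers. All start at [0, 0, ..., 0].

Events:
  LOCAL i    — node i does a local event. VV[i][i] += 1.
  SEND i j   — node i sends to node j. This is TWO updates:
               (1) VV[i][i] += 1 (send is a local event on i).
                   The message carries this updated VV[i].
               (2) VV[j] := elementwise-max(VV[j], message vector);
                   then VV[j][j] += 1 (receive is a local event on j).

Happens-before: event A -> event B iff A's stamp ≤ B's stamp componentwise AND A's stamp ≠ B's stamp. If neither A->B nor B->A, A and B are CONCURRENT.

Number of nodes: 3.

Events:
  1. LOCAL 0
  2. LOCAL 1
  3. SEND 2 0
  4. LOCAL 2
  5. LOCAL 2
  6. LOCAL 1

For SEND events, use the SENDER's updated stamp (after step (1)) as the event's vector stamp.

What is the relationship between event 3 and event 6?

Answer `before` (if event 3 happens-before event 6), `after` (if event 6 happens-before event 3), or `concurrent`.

Answer: concurrent

Derivation:
Initial: VV[0]=[0, 0, 0]
Initial: VV[1]=[0, 0, 0]
Initial: VV[2]=[0, 0, 0]
Event 1: LOCAL 0: VV[0][0]++ -> VV[0]=[1, 0, 0]
Event 2: LOCAL 1: VV[1][1]++ -> VV[1]=[0, 1, 0]
Event 3: SEND 2->0: VV[2][2]++ -> VV[2]=[0, 0, 1], msg_vec=[0, 0, 1]; VV[0]=max(VV[0],msg_vec) then VV[0][0]++ -> VV[0]=[2, 0, 1]
Event 4: LOCAL 2: VV[2][2]++ -> VV[2]=[0, 0, 2]
Event 5: LOCAL 2: VV[2][2]++ -> VV[2]=[0, 0, 3]
Event 6: LOCAL 1: VV[1][1]++ -> VV[1]=[0, 2, 0]
Event 3 stamp: [0, 0, 1]
Event 6 stamp: [0, 2, 0]
[0, 0, 1] <= [0, 2, 0]? False
[0, 2, 0] <= [0, 0, 1]? False
Relation: concurrent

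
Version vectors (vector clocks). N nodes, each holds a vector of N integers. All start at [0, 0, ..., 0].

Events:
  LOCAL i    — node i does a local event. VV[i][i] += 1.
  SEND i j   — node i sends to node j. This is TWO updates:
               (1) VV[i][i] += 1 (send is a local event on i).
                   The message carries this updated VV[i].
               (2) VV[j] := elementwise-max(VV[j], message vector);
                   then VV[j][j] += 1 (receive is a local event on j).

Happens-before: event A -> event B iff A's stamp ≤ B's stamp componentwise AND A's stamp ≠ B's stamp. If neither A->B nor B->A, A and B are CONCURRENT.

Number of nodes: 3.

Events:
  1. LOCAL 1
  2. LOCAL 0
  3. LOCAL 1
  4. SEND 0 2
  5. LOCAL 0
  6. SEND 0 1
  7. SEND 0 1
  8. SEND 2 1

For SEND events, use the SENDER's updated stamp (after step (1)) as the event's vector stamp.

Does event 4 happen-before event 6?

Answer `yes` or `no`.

Initial: VV[0]=[0, 0, 0]
Initial: VV[1]=[0, 0, 0]
Initial: VV[2]=[0, 0, 0]
Event 1: LOCAL 1: VV[1][1]++ -> VV[1]=[0, 1, 0]
Event 2: LOCAL 0: VV[0][0]++ -> VV[0]=[1, 0, 0]
Event 3: LOCAL 1: VV[1][1]++ -> VV[1]=[0, 2, 0]
Event 4: SEND 0->2: VV[0][0]++ -> VV[0]=[2, 0, 0], msg_vec=[2, 0, 0]; VV[2]=max(VV[2],msg_vec) then VV[2][2]++ -> VV[2]=[2, 0, 1]
Event 5: LOCAL 0: VV[0][0]++ -> VV[0]=[3, 0, 0]
Event 6: SEND 0->1: VV[0][0]++ -> VV[0]=[4, 0, 0], msg_vec=[4, 0, 0]; VV[1]=max(VV[1],msg_vec) then VV[1][1]++ -> VV[1]=[4, 3, 0]
Event 7: SEND 0->1: VV[0][0]++ -> VV[0]=[5, 0, 0], msg_vec=[5, 0, 0]; VV[1]=max(VV[1],msg_vec) then VV[1][1]++ -> VV[1]=[5, 4, 0]
Event 8: SEND 2->1: VV[2][2]++ -> VV[2]=[2, 0, 2], msg_vec=[2, 0, 2]; VV[1]=max(VV[1],msg_vec) then VV[1][1]++ -> VV[1]=[5, 5, 2]
Event 4 stamp: [2, 0, 0]
Event 6 stamp: [4, 0, 0]
[2, 0, 0] <= [4, 0, 0]? True. Equal? False. Happens-before: True

Answer: yes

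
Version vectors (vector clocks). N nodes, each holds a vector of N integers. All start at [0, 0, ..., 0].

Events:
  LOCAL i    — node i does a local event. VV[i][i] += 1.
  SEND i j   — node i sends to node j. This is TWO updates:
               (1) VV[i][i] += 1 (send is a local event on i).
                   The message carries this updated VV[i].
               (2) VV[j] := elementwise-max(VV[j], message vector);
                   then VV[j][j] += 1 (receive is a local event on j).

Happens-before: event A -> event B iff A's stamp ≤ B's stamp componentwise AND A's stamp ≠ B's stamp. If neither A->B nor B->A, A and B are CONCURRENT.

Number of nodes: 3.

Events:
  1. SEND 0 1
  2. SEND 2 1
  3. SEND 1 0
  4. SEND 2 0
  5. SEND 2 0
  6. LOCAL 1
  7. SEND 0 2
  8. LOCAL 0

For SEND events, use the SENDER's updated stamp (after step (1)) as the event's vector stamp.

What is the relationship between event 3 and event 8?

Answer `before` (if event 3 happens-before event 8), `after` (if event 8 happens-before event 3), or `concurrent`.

Initial: VV[0]=[0, 0, 0]
Initial: VV[1]=[0, 0, 0]
Initial: VV[2]=[0, 0, 0]
Event 1: SEND 0->1: VV[0][0]++ -> VV[0]=[1, 0, 0], msg_vec=[1, 0, 0]; VV[1]=max(VV[1],msg_vec) then VV[1][1]++ -> VV[1]=[1, 1, 0]
Event 2: SEND 2->1: VV[2][2]++ -> VV[2]=[0, 0, 1], msg_vec=[0, 0, 1]; VV[1]=max(VV[1],msg_vec) then VV[1][1]++ -> VV[1]=[1, 2, 1]
Event 3: SEND 1->0: VV[1][1]++ -> VV[1]=[1, 3, 1], msg_vec=[1, 3, 1]; VV[0]=max(VV[0],msg_vec) then VV[0][0]++ -> VV[0]=[2, 3, 1]
Event 4: SEND 2->0: VV[2][2]++ -> VV[2]=[0, 0, 2], msg_vec=[0, 0, 2]; VV[0]=max(VV[0],msg_vec) then VV[0][0]++ -> VV[0]=[3, 3, 2]
Event 5: SEND 2->0: VV[2][2]++ -> VV[2]=[0, 0, 3], msg_vec=[0, 0, 3]; VV[0]=max(VV[0],msg_vec) then VV[0][0]++ -> VV[0]=[4, 3, 3]
Event 6: LOCAL 1: VV[1][1]++ -> VV[1]=[1, 4, 1]
Event 7: SEND 0->2: VV[0][0]++ -> VV[0]=[5, 3, 3], msg_vec=[5, 3, 3]; VV[2]=max(VV[2],msg_vec) then VV[2][2]++ -> VV[2]=[5, 3, 4]
Event 8: LOCAL 0: VV[0][0]++ -> VV[0]=[6, 3, 3]
Event 3 stamp: [1, 3, 1]
Event 8 stamp: [6, 3, 3]
[1, 3, 1] <= [6, 3, 3]? True
[6, 3, 3] <= [1, 3, 1]? False
Relation: before

Answer: before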